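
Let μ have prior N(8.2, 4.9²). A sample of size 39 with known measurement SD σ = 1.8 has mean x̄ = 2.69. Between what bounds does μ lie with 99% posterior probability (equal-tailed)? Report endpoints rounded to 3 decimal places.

Posterior precision = 1/4.9² + 39/1.8² = 0.0416 + 12.0370 = 12.0787, so posterior SD = 0.2877.
Posterior mean = (8.2/4.9² + 39·2.69/1.8²) / 12.0787 = 2.7090.
Interval: 2.7090 ± 2.576 × 0.2877 → [1.968, 3.450].

[1.968, 3.450]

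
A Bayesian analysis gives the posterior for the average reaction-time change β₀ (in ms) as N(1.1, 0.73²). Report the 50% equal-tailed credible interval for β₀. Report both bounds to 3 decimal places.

The posterior is symmetric, so the 50% equal-tailed interval is β₀ = 1.1 ± z·0.73 with z = 0.674.
Half-width: 0.674 × 0.73 = 0.492.
1.1 − 0.492 = 0.608; 1.1 + 0.492 = 1.592.

[0.608, 1.592]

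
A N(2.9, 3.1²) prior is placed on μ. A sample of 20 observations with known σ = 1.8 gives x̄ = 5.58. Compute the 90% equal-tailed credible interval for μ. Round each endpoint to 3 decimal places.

Posterior precision = 1/3.1² + 20/1.8² = 0.1041 + 6.1728 = 6.2769, so posterior SD = 0.3991.
Posterior mean = (2.9/3.1² + 20·5.58/1.8²) / 6.2769 = 5.5356.
Interval: 5.5356 ± 1.645 × 0.3991 → [4.879, 6.192].

[4.879, 6.192]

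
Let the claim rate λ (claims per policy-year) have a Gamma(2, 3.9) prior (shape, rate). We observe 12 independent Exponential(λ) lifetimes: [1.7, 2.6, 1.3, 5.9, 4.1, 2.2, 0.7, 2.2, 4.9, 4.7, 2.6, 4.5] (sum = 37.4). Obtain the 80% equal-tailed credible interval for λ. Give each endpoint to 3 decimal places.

[0.229, 0.459]

Posterior: Gamma(2+12, 3.9+37.4) = Gamma(14, 41.3) (shape, rate).
Equal-tailed 80% interval: Gamma(14, 41.3) quantiles at 0.1 and 0.9.
Posterior mean ≈ 0.339, SD ≈ 0.091; a Normal approximation gives roughly [0.223, 0.455].
Exact: lower = 0.229; upper = 0.459.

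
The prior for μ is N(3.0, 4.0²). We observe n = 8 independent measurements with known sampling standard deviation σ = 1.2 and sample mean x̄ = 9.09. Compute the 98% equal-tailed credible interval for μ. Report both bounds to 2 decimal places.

Posterior precision = 1/4.0² + 8/1.2² = 0.0625 + 5.5556 = 5.6181, so posterior SD = 0.4219.
Posterior mean = (3.0/4.0² + 8·9.09/1.2²) / 5.6181 = 9.0222.
Interval: 9.0222 ± 2.326 × 0.4219 → [8.04, 10.00].

[8.04, 10.00]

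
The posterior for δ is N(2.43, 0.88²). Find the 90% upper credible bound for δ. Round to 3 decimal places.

3.558

Need U with P(δ ≤ U) = 0.90: U = 2.43 + z_{0.1}·0.88.
z = 1.282; U = 2.43 + 1.282 × 0.88 = 3.558.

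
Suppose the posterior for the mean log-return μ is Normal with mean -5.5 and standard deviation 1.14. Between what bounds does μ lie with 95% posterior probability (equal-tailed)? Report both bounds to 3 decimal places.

[-7.734, -3.266]

The posterior is symmetric, so the 95% equal-tailed interval is μ = -5.5 ± z·1.14 with z = 1.960.
Half-width: 1.960 × 1.14 = 2.234.
-5.5 − 2.234 = -7.734; -5.5 + 2.234 = -3.266.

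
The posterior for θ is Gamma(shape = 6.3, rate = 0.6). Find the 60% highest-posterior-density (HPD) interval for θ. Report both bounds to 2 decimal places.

The posterior is unimodal and skewed, so the HPD interval has equal density at both endpoints and is the shortest 60% interval.
Solving f(5.95) = f(12.53) with F(12.53) − F(5.95) = 0.60 gives [5.95, 12.53].
For comparison, the equal-tailed interval is [6.92, 13.76]; the HPD is narrower and shifted toward the mode.

[5.95, 12.53]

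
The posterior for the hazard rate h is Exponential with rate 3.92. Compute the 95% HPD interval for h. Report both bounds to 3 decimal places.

The exponential density is strictly decreasing on [0, ∞), so the HPD interval is anchored at 0: [0, q] with P(h ≤ q) = 0.95.
q = −ln(1 − 0.95) / 3.92 = 2.9957 / 3.92 = 0.764.

[0.000, 0.764]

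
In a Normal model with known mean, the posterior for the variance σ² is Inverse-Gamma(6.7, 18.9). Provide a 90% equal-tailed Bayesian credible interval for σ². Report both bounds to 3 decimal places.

Inverse-Gamma(6.7, 18.9) quantiles: F⁻¹(0.05) and F⁻¹(0.95).
Equivalently, 1/σ² ~ Gamma(6.7, rate = 18.9); invert its 0.95 and 0.05 quantiles.
Posterior mean ≈ 3.316, SD ≈ 1.529; a Normal approximation gives roughly [0.800, 5.832].
Exact: lower = 1.651; upper = 6.134.

[1.651, 6.134]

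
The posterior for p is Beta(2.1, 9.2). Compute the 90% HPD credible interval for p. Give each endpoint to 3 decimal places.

The posterior is unimodal and skewed, so the HPD interval has equal density at both endpoints and is the shortest 90% interval.
Solving f(0.016) = f(0.348) with F(0.348) − F(0.016) = 0.90 gives [0.016, 0.348].
For comparison, the equal-tailed interval is [0.040, 0.397]; the HPD is narrower and shifted toward the mode.

[0.016, 0.348]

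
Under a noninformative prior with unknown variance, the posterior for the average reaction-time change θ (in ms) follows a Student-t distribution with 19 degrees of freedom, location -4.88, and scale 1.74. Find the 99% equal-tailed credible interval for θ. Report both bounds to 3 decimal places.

The t_19 distribution is symmetric; the 99% interval is -4.88 ± t·1.74 with t_{0.995,19} = 2.861.
Half-width: 2.861 × 1.74 = 4.978.
-4.88 − 4.978 = -9.858; -4.88 + 4.978 = 0.098.

[-9.858, 0.098]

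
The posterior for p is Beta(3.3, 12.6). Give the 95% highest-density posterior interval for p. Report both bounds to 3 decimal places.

The posterior is unimodal and skewed, so the HPD interval has equal density at both endpoints and is the shortest 95% interval.
Solving f(0.037) = f(0.401) with F(0.401) − F(0.037) = 0.95 gives [0.037, 0.401].
For comparison, the equal-tailed interval is [0.053, 0.431]; the HPD is narrower and shifted toward the mode.

[0.037, 0.401]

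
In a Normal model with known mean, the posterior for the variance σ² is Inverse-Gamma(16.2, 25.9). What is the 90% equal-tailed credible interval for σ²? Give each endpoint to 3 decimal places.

[1.110, 2.541]

Inverse-Gamma(16.2, 25.9) quantiles: F⁻¹(0.05) and F⁻¹(0.95).
Equivalently, 1/σ² ~ Gamma(16.2, rate = 25.9); invert its 0.95 and 0.05 quantiles.
Posterior mean ≈ 1.704, SD ≈ 0.452; a Normal approximation gives roughly [0.960, 2.448].
Exact: lower = 1.110; upper = 2.541.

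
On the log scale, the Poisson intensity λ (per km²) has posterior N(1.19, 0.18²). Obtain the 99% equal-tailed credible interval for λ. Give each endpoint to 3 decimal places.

[2.068, 5.226]

On the log scale the 99% interval is 1.19 ± 2.576 × 0.18 = [0.7264, 1.6536].
Exponentiate: [e^0.7264, e^1.6536] = [2.068, 5.226].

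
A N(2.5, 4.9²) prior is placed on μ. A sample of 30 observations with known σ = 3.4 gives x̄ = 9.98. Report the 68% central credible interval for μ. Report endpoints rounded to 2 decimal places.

Posterior precision = 1/4.9² + 30/3.4² = 0.0416 + 2.5952 = 2.6368, so posterior SD = 0.6158.
Posterior mean = (2.5/4.9² + 30·9.98/3.4²) / 2.6368 = 9.8619.
Interval: 9.8619 ± 0.994 × 0.6158 → [9.25, 10.47].

[9.25, 10.47]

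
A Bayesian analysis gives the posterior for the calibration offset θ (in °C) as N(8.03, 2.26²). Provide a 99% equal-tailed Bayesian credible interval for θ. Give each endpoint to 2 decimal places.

The posterior is symmetric, so the 99% equal-tailed interval is θ = 8.03 ± z·2.26 with z = 2.576.
Half-width: 2.576 × 2.26 = 5.82.
8.03 − 5.82 = 2.21; 8.03 + 5.82 = 13.85.

[2.21, 13.85]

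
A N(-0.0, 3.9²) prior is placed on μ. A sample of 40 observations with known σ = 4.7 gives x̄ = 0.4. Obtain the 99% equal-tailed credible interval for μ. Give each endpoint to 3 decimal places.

Posterior precision = 1/3.9² + 40/4.7² = 0.0657 + 1.8108 = 1.8765, so posterior SD = 0.7300.
Posterior mean = (-0.0/3.9² + 40·0.4/4.7²) / 1.8765 = 0.3860.
Interval: 0.3860 ± 2.576 × 0.7300 → [-1.494, 2.266].

[-1.494, 2.266]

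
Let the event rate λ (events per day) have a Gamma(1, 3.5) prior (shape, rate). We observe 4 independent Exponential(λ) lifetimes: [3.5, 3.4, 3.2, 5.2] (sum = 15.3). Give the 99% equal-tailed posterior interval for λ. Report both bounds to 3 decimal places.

Posterior: Gamma(1+4, 3.5+15.3) = Gamma(5, 18.8) (shape, rate).
Equal-tailed 99% interval: Gamma(5, 18.8) quantiles at 0.005 and 0.995.
Posterior mean ≈ 0.266, SD ≈ 0.119; a Normal approximation gives roughly [-0.040, 0.572].
Exact: lower = 0.057; upper = 0.670.

[0.057, 0.670]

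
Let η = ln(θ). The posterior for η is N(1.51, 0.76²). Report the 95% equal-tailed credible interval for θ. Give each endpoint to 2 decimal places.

[1.02, 20.08]

On the log scale the 95% interval is 1.51 ± 1.960 × 0.76 = [0.0204, 2.9996].
Exponentiate: [e^0.0204, e^2.9996] = [1.02, 20.08].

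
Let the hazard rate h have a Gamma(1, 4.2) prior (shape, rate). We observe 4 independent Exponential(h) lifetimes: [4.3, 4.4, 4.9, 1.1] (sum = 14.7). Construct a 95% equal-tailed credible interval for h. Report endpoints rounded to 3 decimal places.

[0.086, 0.542]

Posterior: Gamma(1+4, 4.2+14.7) = Gamma(5, 18.9) (shape, rate).
Equal-tailed 95% interval: Gamma(5, 18.9) quantiles at 0.025 and 0.975.
Posterior mean ≈ 0.265, SD ≈ 0.118; a Normal approximation gives roughly [0.033, 0.496].
Exact: lower = 0.086; upper = 0.542.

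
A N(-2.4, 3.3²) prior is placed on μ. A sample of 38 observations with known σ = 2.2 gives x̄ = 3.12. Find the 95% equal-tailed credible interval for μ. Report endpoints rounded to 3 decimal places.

[2.361, 3.752]

Posterior precision = 1/3.3² + 38/2.2² = 0.0918 + 7.8512 = 7.9431, so posterior SD = 0.3548.
Posterior mean = (-2.4/3.3² + 38·3.12/2.2²) / 7.9431 = 3.0562.
Interval: 3.0562 ± 1.960 × 0.3548 → [2.361, 3.752].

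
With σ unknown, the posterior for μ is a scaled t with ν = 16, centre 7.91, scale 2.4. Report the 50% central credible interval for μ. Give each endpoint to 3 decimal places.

[6.254, 9.566]

The t_16 distribution is symmetric; the 50% interval is 7.91 ± t·2.4 with t_{0.75,16} = 0.690.
Half-width: 0.690 × 2.4 = 1.656.
7.91 − 1.656 = 6.254; 7.91 + 1.656 = 9.566.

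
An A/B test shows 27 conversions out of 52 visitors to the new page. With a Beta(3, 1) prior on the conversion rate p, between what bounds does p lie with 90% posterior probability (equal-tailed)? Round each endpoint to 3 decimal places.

[0.426, 0.644]

Posterior: Beta(3+27, 1+25) = Beta(30, 26).
Equal-tailed 90% interval: the 0.05 and 0.95 quantiles of Beta(30, 26).
Posterior mean ≈ 0.536, SD ≈ 0.066; a Normal approximation gives roughly [0.427, 0.644].
Exact: F⁻¹(0.05) = 0.426; F⁻¹(0.95) = 0.644.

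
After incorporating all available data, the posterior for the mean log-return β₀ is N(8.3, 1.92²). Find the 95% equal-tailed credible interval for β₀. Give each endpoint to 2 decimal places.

[4.54, 12.06]

The posterior is symmetric, so the 95% equal-tailed interval is β₀ = 8.3 ± z·1.92 with z = 1.960.
Half-width: 1.960 × 1.92 = 3.76.
8.3 − 3.76 = 4.54; 8.3 + 3.76 = 12.06.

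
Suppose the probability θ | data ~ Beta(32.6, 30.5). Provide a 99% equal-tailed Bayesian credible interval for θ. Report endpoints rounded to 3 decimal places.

Posterior: Beta(32.6, 30.5).
Equal-tailed 99% interval: the 0.005 and 0.995 quantiles of Beta(32.6, 30.5).
Posterior mean ≈ 0.517, SD ≈ 0.062; a Normal approximation gives roughly [0.356, 0.677].
Exact: F⁻¹(0.005) = 0.357; F⁻¹(0.995) = 0.674.

[0.357, 0.674]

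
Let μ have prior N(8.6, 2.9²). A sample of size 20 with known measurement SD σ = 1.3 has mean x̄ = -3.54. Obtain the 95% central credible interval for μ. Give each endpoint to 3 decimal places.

Posterior precision = 1/2.9² + 20/1.3² = 0.1189 + 11.8343 = 11.9532, so posterior SD = 0.2892.
Posterior mean = (8.6/2.9² + 20·-3.54/1.3²) / 11.9532 = -3.4192.
Interval: -3.4192 ± 1.960 × 0.2892 → [-3.986, -2.852].

[-3.986, -2.852]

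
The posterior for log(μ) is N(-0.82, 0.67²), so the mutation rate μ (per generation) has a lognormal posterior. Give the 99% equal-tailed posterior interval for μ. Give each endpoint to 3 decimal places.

On the log scale the 99% interval is -0.82 ± 2.576 × 0.67 = [-2.5458, 0.9058].
Exponentiate: [e^-2.5458, e^0.9058] = [0.078, 2.474].

[0.078, 2.474]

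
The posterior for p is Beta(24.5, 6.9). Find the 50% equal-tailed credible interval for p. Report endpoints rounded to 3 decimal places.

[0.734, 0.833]

Posterior: Beta(24.5, 6.9).
Equal-tailed 50% interval: the 0.25 and 0.75 quantiles of Beta(24.5, 6.9).
Posterior mean ≈ 0.780, SD ≈ 0.073; a Normal approximation gives roughly [0.731, 0.829].
Exact: F⁻¹(0.25) = 0.734; F⁻¹(0.75) = 0.833.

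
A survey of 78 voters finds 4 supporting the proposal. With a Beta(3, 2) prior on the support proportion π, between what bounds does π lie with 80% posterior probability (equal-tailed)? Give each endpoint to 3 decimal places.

Posterior: Beta(3+4, 2+74) = Beta(7, 76).
Equal-tailed 80% interval: the 0.1 and 0.9 quantiles of Beta(7, 76).
Posterior mean ≈ 0.084, SD ≈ 0.030; a Normal approximation gives roughly [0.045, 0.123].
Exact: F⁻¹(0.1) = 0.048; F⁻¹(0.9) = 0.125.

[0.048, 0.125]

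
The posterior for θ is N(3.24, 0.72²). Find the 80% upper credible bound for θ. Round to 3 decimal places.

Need U with P(θ ≤ U) = 0.80: U = 3.24 + z_{0.2}·0.72.
z = 0.842; U = 3.24 + 0.842 × 0.72 = 3.846.

3.846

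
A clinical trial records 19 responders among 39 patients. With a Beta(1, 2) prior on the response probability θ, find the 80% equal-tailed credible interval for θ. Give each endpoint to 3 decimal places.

Posterior: Beta(1+19, 2+20) = Beta(20, 22).
Equal-tailed 80% interval: the 0.1 and 0.9 quantiles of Beta(20, 22).
Posterior mean ≈ 0.476, SD ≈ 0.076; a Normal approximation gives roughly [0.379, 0.574].
Exact: F⁻¹(0.1) = 0.378; F⁻¹(0.9) = 0.575.

[0.378, 0.575]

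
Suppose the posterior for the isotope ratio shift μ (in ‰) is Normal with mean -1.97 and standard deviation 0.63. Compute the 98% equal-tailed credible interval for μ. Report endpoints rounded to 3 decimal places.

The posterior is symmetric, so the 98% equal-tailed interval is μ = -1.97 ± z·0.63 with z = 2.326.
Half-width: 2.326 × 0.63 = 1.466.
-1.97 − 1.466 = -3.436; -1.97 + 1.466 = -0.504.

[-3.436, -0.504]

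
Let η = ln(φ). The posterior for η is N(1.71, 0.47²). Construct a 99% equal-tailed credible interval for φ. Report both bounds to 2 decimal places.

[1.65, 18.55]

On the log scale the 99% interval is 1.71 ± 2.576 × 0.47 = [0.4994, 2.9206].
Exponentiate: [e^0.4994, e^2.9206] = [1.65, 18.55].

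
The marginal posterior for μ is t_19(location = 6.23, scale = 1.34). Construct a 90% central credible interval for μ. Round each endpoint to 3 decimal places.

The t_19 distribution is symmetric; the 90% interval is 6.23 ± t·1.34 with t_{0.95,19} = 1.729.
Half-width: 1.729 × 1.34 = 2.317.
6.23 − 2.317 = 3.913; 6.23 + 2.317 = 8.547.

[3.913, 8.547]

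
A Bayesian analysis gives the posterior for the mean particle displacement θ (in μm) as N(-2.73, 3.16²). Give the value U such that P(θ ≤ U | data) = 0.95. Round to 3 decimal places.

Need U with P(θ ≤ U) = 0.95: U = -2.73 + z_{0.05}·3.16.
z = 1.645; U = -2.73 + 1.645 × 3.16 = 2.468.

2.468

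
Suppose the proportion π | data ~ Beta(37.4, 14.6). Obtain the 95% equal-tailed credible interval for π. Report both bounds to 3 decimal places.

[0.591, 0.832]

Posterior: Beta(37.4, 14.6).
Equal-tailed 95% interval: the 0.025 and 0.975 quantiles of Beta(37.4, 14.6).
Posterior mean ≈ 0.719, SD ≈ 0.062; a Normal approximation gives roughly [0.598, 0.840].
Exact: F⁻¹(0.025) = 0.591; F⁻¹(0.975) = 0.832.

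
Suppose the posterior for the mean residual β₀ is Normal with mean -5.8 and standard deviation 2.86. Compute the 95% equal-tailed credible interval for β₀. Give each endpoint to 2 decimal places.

The posterior is symmetric, so the 95% equal-tailed interval is β₀ = -5.8 ± z·2.86 with z = 1.960.
Half-width: 1.960 × 2.86 = 5.61.
-5.8 − 5.61 = -11.41; -5.8 + 5.61 = -0.19.

[-11.41, -0.19]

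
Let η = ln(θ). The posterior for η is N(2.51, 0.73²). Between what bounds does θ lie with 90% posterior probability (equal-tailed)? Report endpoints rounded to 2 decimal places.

[3.70, 40.88]

On the log scale the 90% interval is 2.51 ± 1.645 × 0.73 = [1.3093, 3.7107].
Exponentiate: [e^1.3093, e^3.7107] = [3.70, 40.88].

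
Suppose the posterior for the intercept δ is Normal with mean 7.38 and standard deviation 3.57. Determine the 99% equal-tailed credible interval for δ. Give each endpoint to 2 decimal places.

[-1.82, 16.58]

The posterior is symmetric, so the 99% equal-tailed interval is δ = 7.38 ± z·3.57 with z = 2.576.
Half-width: 2.576 × 3.57 = 9.20.
7.38 − 9.20 = -1.82; 7.38 + 9.20 = 16.58.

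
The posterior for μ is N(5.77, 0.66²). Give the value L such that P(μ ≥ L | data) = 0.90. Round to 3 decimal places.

Need L with P(μ ≥ L) = 0.90: L = 5.77 − z_{0.1}·0.66.
z = 1.282; L = 5.77 − 1.282 × 0.66 = 4.924.

4.924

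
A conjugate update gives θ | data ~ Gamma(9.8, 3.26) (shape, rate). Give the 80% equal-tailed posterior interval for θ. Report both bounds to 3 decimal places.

Posterior: Gamma(shape 9.8, rate 3.26).
Equal-tailed 80% interval: Gamma(9.8, 3.26) quantiles at 0.1 and 0.9.
Posterior mean ≈ 3.006, SD ≈ 0.960; a Normal approximation gives roughly [1.775, 4.237].
Exact: lower = 1.860; upper = 4.284.

[1.860, 4.284]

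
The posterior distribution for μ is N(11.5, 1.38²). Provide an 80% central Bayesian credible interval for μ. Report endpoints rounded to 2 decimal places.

The posterior is symmetric, so the 80% equal-tailed interval is μ = 11.5 ± z·1.38 with z = 1.282.
Half-width: 1.282 × 1.38 = 1.77.
11.5 − 1.77 = 9.73; 11.5 + 1.77 = 13.27.

[9.73, 13.27]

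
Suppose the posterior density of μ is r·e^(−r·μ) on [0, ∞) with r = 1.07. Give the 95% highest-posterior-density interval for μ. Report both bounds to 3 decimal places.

[0.000, 2.800]

The exponential density is strictly decreasing on [0, ∞), so the HPD interval is anchored at 0: [0, q] with P(μ ≤ q) = 0.95.
q = −ln(1 − 0.95) / 1.07 = 2.9957 / 1.07 = 2.800.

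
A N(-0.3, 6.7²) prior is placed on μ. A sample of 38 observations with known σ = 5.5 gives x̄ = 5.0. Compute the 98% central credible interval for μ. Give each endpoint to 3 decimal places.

Posterior precision = 1/6.7² + 38/5.5² = 0.0223 + 1.2562 = 1.2785, so posterior SD = 0.8844.
Posterior mean = (-0.3/6.7² + 38·5.0/5.5²) / 1.2785 = 4.9077.
Interval: 4.9077 ± 2.326 × 0.8844 → [2.850, 6.965].

[2.850, 6.965]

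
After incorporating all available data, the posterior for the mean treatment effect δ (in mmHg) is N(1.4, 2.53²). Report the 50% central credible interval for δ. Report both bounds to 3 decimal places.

The posterior is symmetric, so the 50% equal-tailed interval is δ = 1.4 ± z·2.53 with z = 0.674.
Half-width: 0.674 × 2.53 = 1.706.
1.4 − 1.706 = -0.306; 1.4 + 1.706 = 3.106.

[-0.306, 3.106]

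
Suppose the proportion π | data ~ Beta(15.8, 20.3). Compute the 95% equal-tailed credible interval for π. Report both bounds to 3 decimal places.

Posterior: Beta(15.8, 20.3).
Equal-tailed 95% interval: the 0.025 and 0.975 quantiles of Beta(15.8, 20.3).
Posterior mean ≈ 0.438, SD ≈ 0.081; a Normal approximation gives roughly [0.278, 0.597].
Exact: F⁻¹(0.025) = 0.282; F⁻¹(0.975) = 0.600.

[0.282, 0.600]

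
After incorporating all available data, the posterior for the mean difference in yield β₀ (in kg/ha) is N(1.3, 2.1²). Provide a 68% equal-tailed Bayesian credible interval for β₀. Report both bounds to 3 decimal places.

The posterior is symmetric, so the 68% equal-tailed interval is β₀ = 1.3 ± z·2.1 with z = 0.994.
Half-width: 0.994 × 2.1 = 2.088.
1.3 − 2.088 = -0.788; 1.3 + 2.088 = 3.388.

[-0.788, 3.388]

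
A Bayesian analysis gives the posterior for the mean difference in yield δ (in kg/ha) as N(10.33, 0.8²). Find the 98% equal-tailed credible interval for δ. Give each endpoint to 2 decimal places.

The posterior is symmetric, so the 98% equal-tailed interval is δ = 10.33 ± z·0.8 with z = 2.326.
Half-width: 2.326 × 0.8 = 1.86.
10.33 − 1.86 = 8.47; 10.33 + 1.86 = 12.19.

[8.47, 12.19]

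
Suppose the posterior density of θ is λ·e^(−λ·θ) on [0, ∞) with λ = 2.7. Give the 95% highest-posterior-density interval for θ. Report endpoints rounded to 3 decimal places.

[0.000, 1.110]

The exponential density is strictly decreasing on [0, ∞), so the HPD interval is anchored at 0: [0, q] with P(θ ≤ q) = 0.95.
q = −ln(1 − 0.95) / 2.7 = 2.9957 / 2.7 = 1.110.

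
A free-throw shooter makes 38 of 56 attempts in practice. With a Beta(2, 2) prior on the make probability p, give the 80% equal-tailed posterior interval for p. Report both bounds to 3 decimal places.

Posterior: Beta(2+38, 2+18) = Beta(40, 20).
Equal-tailed 80% interval: the 0.1 and 0.9 quantiles of Beta(40, 20).
Posterior mean ≈ 0.667, SD ≈ 0.060; a Normal approximation gives roughly [0.589, 0.744].
Exact: F⁻¹(0.1) = 0.588; F⁻¹(0.9) = 0.743.

[0.588, 0.743]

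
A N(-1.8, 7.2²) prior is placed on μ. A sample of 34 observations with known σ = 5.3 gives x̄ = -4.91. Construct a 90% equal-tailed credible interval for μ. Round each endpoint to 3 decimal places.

Posterior precision = 1/7.2² + 34/5.3² = 0.0193 + 1.2104 = 1.2297, so posterior SD = 0.9018.
Posterior mean = (-1.8/7.2² + 34·-4.91/5.3²) / 1.2297 = -4.8612.
Interval: -4.8612 ± 1.645 × 0.9018 → [-6.345, -3.378].

[-6.345, -3.378]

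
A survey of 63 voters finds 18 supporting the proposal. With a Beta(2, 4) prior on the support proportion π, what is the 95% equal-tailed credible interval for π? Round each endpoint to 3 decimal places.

Posterior: Beta(2+18, 4+45) = Beta(20, 49).
Equal-tailed 95% interval: the 0.025 and 0.975 quantiles of Beta(20, 49).
Posterior mean ≈ 0.290, SD ≈ 0.054; a Normal approximation gives roughly [0.184, 0.396].
Exact: F⁻¹(0.025) = 0.190; F⁻¹(0.975) = 0.401.

[0.190, 0.401]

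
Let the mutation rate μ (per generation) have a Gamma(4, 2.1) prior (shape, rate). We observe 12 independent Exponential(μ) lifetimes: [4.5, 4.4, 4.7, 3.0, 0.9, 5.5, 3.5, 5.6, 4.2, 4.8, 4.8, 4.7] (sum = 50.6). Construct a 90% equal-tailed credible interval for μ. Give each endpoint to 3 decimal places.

[0.190, 0.438]

Posterior: Gamma(4+12, 2.1+50.6) = Gamma(16, 52.7) (shape, rate).
Equal-tailed 90% interval: Gamma(16, 52.7) quantiles at 0.05 and 0.95.
Posterior mean ≈ 0.304, SD ≈ 0.076; a Normal approximation gives roughly [0.179, 0.428].
Exact: lower = 0.190; upper = 0.438.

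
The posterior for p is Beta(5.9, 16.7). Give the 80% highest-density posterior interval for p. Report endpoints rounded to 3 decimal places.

[0.136, 0.366]

The posterior is unimodal and skewed, so the HPD interval has equal density at both endpoints and is the shortest 80% interval.
Solving f(0.136) = f(0.366) with F(0.366) − F(0.136) = 0.80 gives [0.136, 0.366].
For comparison, the equal-tailed interval is [0.149, 0.382]; the HPD is narrower and shifted toward the mode.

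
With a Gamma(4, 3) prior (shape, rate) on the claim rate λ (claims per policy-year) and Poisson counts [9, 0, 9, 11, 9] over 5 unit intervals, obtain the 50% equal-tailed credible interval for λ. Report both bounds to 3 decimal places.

[4.683, 5.771]

Posterior: Gamma(4+38, 3+5) = Gamma(42, 8) (shape, rate).
Equal-tailed 50% interval: Gamma(42, 8) quantiles at 0.25 and 0.75.
Posterior mean ≈ 5.250, SD ≈ 0.810; a Normal approximation gives roughly [4.704, 5.796].
Exact: lower = 4.683; upper = 5.771.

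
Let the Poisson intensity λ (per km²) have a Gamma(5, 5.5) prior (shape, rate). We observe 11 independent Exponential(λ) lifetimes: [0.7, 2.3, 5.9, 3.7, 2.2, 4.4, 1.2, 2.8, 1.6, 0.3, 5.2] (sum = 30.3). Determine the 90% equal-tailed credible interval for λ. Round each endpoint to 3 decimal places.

[0.280, 0.645]

Posterior: Gamma(5+11, 5.5+30.3) = Gamma(16, 35.8) (shape, rate).
Equal-tailed 90% interval: Gamma(16, 35.8) quantiles at 0.05 and 0.95.
Posterior mean ≈ 0.447, SD ≈ 0.112; a Normal approximation gives roughly [0.263, 0.631].
Exact: lower = 0.280; upper = 0.645.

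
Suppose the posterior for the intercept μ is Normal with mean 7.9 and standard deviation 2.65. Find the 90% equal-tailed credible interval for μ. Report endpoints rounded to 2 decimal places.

The posterior is symmetric, so the 90% equal-tailed interval is μ = 7.9 ± z·2.65 with z = 1.645.
Half-width: 1.645 × 2.65 = 4.36.
7.9 − 4.36 = 3.54; 7.9 + 4.36 = 12.26.

[3.54, 12.26]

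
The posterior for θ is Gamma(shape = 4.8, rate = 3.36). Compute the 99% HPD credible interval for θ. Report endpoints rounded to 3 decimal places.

The posterior is unimodal and skewed, so the HPD interval has equal density at both endpoints and is the shortest 99% interval.
Solving f(0.200) = f(3.407) with F(3.407) − F(0.200) = 0.99 gives [0.200, 3.407].
For comparison, the equal-tailed interval is [0.295, 3.654]; the HPD is narrower and shifted toward the mode.

[0.200, 3.407]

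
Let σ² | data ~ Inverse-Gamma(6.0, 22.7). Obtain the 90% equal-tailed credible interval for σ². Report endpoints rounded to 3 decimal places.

Inverse-Gamma(6.0, 22.7) quantiles: F⁻¹(0.05) and F⁻¹(0.95).
Equivalently, 1/σ² ~ Gamma(6.0, rate = 22.7); invert its 0.95 and 0.05 quantiles.
Posterior mean ≈ 4.540, SD ≈ 2.270; a Normal approximation gives roughly [0.806, 8.274].
Exact: lower = 2.159; upper = 8.687.

[2.159, 8.687]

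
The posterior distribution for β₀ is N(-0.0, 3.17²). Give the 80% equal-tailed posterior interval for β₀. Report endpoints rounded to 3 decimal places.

The posterior is symmetric, so the 80% equal-tailed interval is β₀ = -0.0 ± z·3.17 with z = 1.282.
Half-width: 1.282 × 3.17 = 4.063.
-0.0 − 4.063 = -4.063; -0.0 + 4.063 = 4.063.

[-4.063, 4.063]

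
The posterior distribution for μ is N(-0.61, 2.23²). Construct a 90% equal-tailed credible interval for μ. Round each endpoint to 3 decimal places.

The posterior is symmetric, so the 90% equal-tailed interval is μ = -0.61 ± z·2.23 with z = 1.645.
Half-width: 1.645 × 2.23 = 3.668.
-0.61 − 3.668 = -4.278; -0.61 + 3.668 = 3.058.

[-4.278, 3.058]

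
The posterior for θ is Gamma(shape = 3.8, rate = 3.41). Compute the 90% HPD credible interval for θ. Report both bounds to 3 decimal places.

The posterior is unimodal and skewed, so the HPD interval has equal density at both endpoints and is the shortest 90% interval.
Solving f(0.244) = f(1.952) with F(1.952) − F(0.244) = 0.90 gives [0.244, 1.952].
For comparison, the equal-tailed interval is [0.367, 2.190]; the HPD is narrower and shifted toward the mode.

[0.244, 1.952]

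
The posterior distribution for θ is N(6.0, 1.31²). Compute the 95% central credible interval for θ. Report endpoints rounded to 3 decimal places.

[3.432, 8.568]

The posterior is symmetric, so the 95% equal-tailed interval is θ = 6.0 ± z·1.31 with z = 1.960.
Half-width: 1.960 × 1.31 = 2.568.
6.0 − 2.568 = 3.432; 6.0 + 2.568 = 8.568.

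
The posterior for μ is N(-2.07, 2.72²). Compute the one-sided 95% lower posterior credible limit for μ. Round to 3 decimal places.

-6.544

Need L with P(μ ≥ L) = 0.95: L = -2.07 − z_{0.05}·2.72.
z = 1.645; L = -2.07 − 1.645 × 2.72 = -6.544.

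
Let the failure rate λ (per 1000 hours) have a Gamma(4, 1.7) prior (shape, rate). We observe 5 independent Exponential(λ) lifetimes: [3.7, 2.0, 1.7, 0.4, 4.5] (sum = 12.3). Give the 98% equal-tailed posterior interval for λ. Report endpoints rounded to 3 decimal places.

Posterior: Gamma(4+5, 1.7+12.3) = Gamma(9, 14.0) (shape, rate).
Equal-tailed 98% interval: Gamma(9, 14.0) quantiles at 0.01 and 0.99.
Posterior mean ≈ 0.643, SD ≈ 0.214; a Normal approximation gives roughly [0.144, 1.141].
Exact: lower = 0.251; upper = 1.243.

[0.251, 1.243]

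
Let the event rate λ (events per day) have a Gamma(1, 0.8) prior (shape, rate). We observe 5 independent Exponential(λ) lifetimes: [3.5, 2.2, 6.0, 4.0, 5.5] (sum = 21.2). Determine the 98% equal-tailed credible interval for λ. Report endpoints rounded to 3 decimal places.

Posterior: Gamma(1+5, 0.8+21.2) = Gamma(6, 22.0) (shape, rate).
Equal-tailed 98% interval: Gamma(6, 22.0) quantiles at 0.01 and 0.99.
Posterior mean ≈ 0.273, SD ≈ 0.111; a Normal approximation gives roughly [0.014, 0.532].
Exact: lower = 0.081; upper = 0.596.

[0.081, 0.596]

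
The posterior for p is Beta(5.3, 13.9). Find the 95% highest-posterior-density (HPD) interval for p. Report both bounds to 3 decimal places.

The posterior is unimodal and skewed, so the HPD interval has equal density at both endpoints and is the shortest 95% interval.
Solving f(0.093) = f(0.472) with F(0.472) − F(0.093) = 0.95 gives [0.093, 0.472].
For comparison, the equal-tailed interval is [0.106, 0.490]; the HPD is narrower and shifted toward the mode.

[0.093, 0.472]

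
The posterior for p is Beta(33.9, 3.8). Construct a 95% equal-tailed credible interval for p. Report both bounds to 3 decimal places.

[0.787, 0.972]

Posterior: Beta(33.9, 3.8).
Equal-tailed 95% interval: the 0.025 and 0.975 quantiles of Beta(33.9, 3.8).
Posterior mean ≈ 0.899, SD ≈ 0.048; a Normal approximation gives roughly [0.804, 0.994].
Exact: F⁻¹(0.025) = 0.787; F⁻¹(0.975) = 0.972.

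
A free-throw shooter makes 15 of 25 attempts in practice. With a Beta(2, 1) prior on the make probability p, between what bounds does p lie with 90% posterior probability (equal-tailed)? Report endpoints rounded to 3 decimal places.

[0.453, 0.752]

Posterior: Beta(2+15, 1+10) = Beta(17, 11).
Equal-tailed 90% interval: the 0.05 and 0.95 quantiles of Beta(17, 11).
Posterior mean ≈ 0.607, SD ≈ 0.091; a Normal approximation gives roughly [0.458, 0.756].
Exact: F⁻¹(0.05) = 0.453; F⁻¹(0.95) = 0.752.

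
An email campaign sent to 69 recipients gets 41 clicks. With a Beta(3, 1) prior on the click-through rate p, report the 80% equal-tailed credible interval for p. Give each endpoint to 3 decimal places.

Posterior: Beta(3+41, 1+28) = Beta(44, 29).
Equal-tailed 80% interval: the 0.1 and 0.9 quantiles of Beta(44, 29).
Posterior mean ≈ 0.603, SD ≈ 0.057; a Normal approximation gives roughly [0.530, 0.676].
Exact: F⁻¹(0.1) = 0.529; F⁻¹(0.9) = 0.675.

[0.529, 0.675]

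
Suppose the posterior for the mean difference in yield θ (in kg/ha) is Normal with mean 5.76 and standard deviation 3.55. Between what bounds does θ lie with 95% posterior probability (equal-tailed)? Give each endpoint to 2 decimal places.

[-1.20, 12.72]

The posterior is symmetric, so the 95% equal-tailed interval is θ = 5.76 ± z·3.55 with z = 1.960.
Half-width: 1.960 × 3.55 = 6.96.
5.76 − 6.96 = -1.20; 5.76 + 6.96 = 12.72.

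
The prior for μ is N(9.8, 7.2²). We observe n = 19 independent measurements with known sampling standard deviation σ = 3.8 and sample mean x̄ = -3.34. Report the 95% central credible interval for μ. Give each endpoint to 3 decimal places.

Posterior precision = 1/7.2² + 19/3.8² = 0.0193 + 1.3158 = 1.3351, so posterior SD = 0.8655.
Posterior mean = (9.8/7.2² + 19·-3.34/3.8²) / 1.3351 = -3.1501.
Interval: -3.1501 ± 1.960 × 0.8655 → [-4.846, -1.454].

[-4.846, -1.454]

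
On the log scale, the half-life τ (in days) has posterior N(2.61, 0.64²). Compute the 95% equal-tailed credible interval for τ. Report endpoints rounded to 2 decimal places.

[3.88, 47.67]

On the log scale the 95% interval is 2.61 ± 1.960 × 0.64 = [1.3556, 3.8644].
Exponentiate: [e^1.3556, e^3.8644] = [3.88, 47.67].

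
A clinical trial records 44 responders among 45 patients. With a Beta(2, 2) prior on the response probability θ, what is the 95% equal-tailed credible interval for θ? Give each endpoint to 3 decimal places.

[0.857, 0.987]

Posterior: Beta(2+44, 2+1) = Beta(46, 3).
Equal-tailed 95% interval: the 0.025 and 0.975 quantiles of Beta(46, 3).
Posterior mean ≈ 0.939, SD ≈ 0.034; a Normal approximation gives roughly [0.872, 1.005].
Exact: F⁻¹(0.025) = 0.857; F⁻¹(0.975) = 0.987.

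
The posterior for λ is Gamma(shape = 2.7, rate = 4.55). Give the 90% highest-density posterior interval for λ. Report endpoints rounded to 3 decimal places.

The posterior is unimodal and skewed, so the HPD interval has equal density at both endpoints and is the shortest 90% interval.
Solving f(0.069) = f(1.104) with F(1.104) − F(0.069) = 0.90 gives [0.069, 1.104].
For comparison, the equal-tailed interval is [0.147, 1.284]; the HPD is narrower and shifted toward the mode.

[0.069, 1.104]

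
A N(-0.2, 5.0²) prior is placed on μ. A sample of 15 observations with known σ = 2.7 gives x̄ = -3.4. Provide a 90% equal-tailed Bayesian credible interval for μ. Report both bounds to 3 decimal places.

Posterior precision = 1/5.0² + 15/2.7² = 0.0400 + 2.0576 = 2.0976, so posterior SD = 0.6905.
Posterior mean = (-0.2/5.0² + 15·-3.4/2.7²) / 2.0976 = -3.3390.
Interval: -3.3390 ± 1.645 × 0.6905 → [-4.475, -2.203].

[-4.475, -2.203]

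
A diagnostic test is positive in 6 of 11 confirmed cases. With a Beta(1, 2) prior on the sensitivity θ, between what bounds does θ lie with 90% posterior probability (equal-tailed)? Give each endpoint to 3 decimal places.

[0.287, 0.713]

Posterior: Beta(1+6, 2+5) = Beta(7, 7).
Equal-tailed 90% interval: the 0.05 and 0.95 quantiles of Beta(7, 7).
Posterior mean ≈ 0.500, SD ≈ 0.129; a Normal approximation gives roughly [0.288, 0.712].
Exact: F⁻¹(0.05) = 0.287; F⁻¹(0.95) = 0.713.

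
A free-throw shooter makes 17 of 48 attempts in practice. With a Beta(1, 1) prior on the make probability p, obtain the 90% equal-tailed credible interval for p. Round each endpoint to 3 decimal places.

Posterior: Beta(1+17, 1+31) = Beta(18, 32).
Equal-tailed 90% interval: the 0.05 and 0.95 quantiles of Beta(18, 32).
Posterior mean ≈ 0.360, SD ≈ 0.067; a Normal approximation gives roughly [0.249, 0.471].
Exact: F⁻¹(0.05) = 0.253; F⁻¹(0.95) = 0.474.

[0.253, 0.474]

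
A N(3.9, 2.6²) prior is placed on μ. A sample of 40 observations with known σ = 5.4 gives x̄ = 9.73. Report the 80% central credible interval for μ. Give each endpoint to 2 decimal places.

Posterior precision = 1/2.6² + 40/5.4² = 0.1479 + 1.3717 = 1.5197, so posterior SD = 0.8112.
Posterior mean = (3.9/2.6² + 40·9.73/5.4²) / 1.5197 = 9.1625.
Interval: 9.1625 ± 1.282 × 0.8112 → [8.12, 10.20].

[8.12, 10.20]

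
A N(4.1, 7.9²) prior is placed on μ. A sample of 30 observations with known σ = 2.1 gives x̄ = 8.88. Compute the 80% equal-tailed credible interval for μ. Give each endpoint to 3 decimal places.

Posterior precision = 1/7.9² + 30/2.1² = 0.0160 + 6.8027 = 6.8187, so posterior SD = 0.3830.
Posterior mean = (4.1/7.9² + 30·8.88/2.1²) / 6.8187 = 8.8688.
Interval: 8.8688 ± 1.282 × 0.3830 → [8.378, 9.360].

[8.378, 9.360]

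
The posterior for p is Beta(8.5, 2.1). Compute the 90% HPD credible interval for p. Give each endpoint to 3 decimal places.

The posterior is unimodal and skewed, so the HPD interval has equal density at both endpoints and is the shortest 90% interval.
Solving f(0.630) = f(0.982) with F(0.982) − F(0.630) = 0.90 gives [0.630, 0.982].
For comparison, the equal-tailed interval is [0.580, 0.957]; the HPD is narrower and shifted toward the mode.

[0.630, 0.982]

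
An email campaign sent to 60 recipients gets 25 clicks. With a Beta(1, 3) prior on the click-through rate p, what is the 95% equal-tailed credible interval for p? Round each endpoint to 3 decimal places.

[0.290, 0.528]

Posterior: Beta(1+25, 3+35) = Beta(26, 38).
Equal-tailed 95% interval: the 0.025 and 0.975 quantiles of Beta(26, 38).
Posterior mean ≈ 0.406, SD ≈ 0.061; a Normal approximation gives roughly [0.287, 0.526].
Exact: F⁻¹(0.025) = 0.290; F⁻¹(0.975) = 0.528.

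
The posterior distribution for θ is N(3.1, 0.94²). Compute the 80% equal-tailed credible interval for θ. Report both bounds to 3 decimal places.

The posterior is symmetric, so the 80% equal-tailed interval is θ = 3.1 ± z·0.94 with z = 1.282.
Half-width: 1.282 × 0.94 = 1.205.
3.1 − 1.205 = 1.895; 3.1 + 1.205 = 4.305.

[1.895, 4.305]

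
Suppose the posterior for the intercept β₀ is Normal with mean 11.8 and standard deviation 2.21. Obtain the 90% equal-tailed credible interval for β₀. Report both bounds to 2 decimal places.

[8.16, 15.44]

The posterior is symmetric, so the 90% equal-tailed interval is β₀ = 11.8 ± z·2.21 with z = 1.645.
Half-width: 1.645 × 2.21 = 3.64.
11.8 − 3.64 = 8.16; 11.8 + 3.64 = 15.44.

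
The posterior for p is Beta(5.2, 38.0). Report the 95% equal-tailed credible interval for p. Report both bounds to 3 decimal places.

Posterior: Beta(5.2, 38.0).
Equal-tailed 95% interval: the 0.025 and 0.975 quantiles of Beta(5.2, 38.0).
Posterior mean ≈ 0.120, SD ≈ 0.049; a Normal approximation gives roughly [0.024, 0.216].
Exact: F⁻¹(0.025) = 0.042; F⁻¹(0.975) = 0.231.

[0.042, 0.231]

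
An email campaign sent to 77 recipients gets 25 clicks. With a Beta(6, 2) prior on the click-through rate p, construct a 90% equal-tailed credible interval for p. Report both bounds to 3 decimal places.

Posterior: Beta(6+25, 2+52) = Beta(31, 54).
Equal-tailed 90% interval: the 0.05 and 0.95 quantiles of Beta(31, 54).
Posterior mean ≈ 0.365, SD ≈ 0.052; a Normal approximation gives roughly [0.279, 0.450].
Exact: F⁻¹(0.05) = 0.281; F⁻¹(0.95) = 0.452.

[0.281, 0.452]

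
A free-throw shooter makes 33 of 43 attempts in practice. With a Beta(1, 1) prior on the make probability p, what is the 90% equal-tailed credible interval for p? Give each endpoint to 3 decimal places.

Posterior: Beta(1+33, 1+10) = Beta(34, 11).
Equal-tailed 90% interval: the 0.05 and 0.95 quantiles of Beta(34, 11).
Posterior mean ≈ 0.756, SD ≈ 0.063; a Normal approximation gives roughly [0.651, 0.860].
Exact: F⁻¹(0.05) = 0.645; F⁻¹(0.95) = 0.853.

[0.645, 0.853]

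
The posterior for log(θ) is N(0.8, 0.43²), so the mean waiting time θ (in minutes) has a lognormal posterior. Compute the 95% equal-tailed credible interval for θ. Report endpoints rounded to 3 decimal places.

[0.958, 5.170]

On the log scale the 95% interval is 0.8 ± 1.960 × 0.43 = [-0.0428, 1.6428].
Exponentiate: [e^-0.0428, e^1.6428] = [0.958, 5.170].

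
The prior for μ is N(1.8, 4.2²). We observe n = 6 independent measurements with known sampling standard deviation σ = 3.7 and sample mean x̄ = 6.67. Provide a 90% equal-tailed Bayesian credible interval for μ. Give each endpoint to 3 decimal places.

[3.774, 8.450]

Posterior precision = 1/4.2² + 6/3.7² = 0.0567 + 0.4383 = 0.4950, so posterior SD = 1.4214.
Posterior mean = (1.8/4.2² + 6·6.67/3.7²) / 0.4950 = 6.1122.
Interval: 6.1122 ± 1.645 × 1.4214 → [3.774, 8.450].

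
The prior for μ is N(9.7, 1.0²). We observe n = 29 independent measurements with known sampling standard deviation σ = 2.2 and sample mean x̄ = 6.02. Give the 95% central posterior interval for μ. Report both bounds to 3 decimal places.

[5.805, 7.288]

Posterior precision = 1/1.0² + 29/2.2² = 1.0000 + 5.9917 = 6.9917, so posterior SD = 0.3782.
Posterior mean = (9.7/1.0² + 29·6.02/2.2²) / 6.9917 = 6.5463.
Interval: 6.5463 ± 1.960 × 0.3782 → [5.805, 7.288].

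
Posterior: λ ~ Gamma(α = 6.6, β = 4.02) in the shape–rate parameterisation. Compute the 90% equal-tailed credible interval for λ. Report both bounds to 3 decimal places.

Posterior: Gamma(shape 6.6, rate 4.02).
Equal-tailed 90% interval: Gamma(6.6, 4.02) quantiles at 0.05 and 0.95.
Posterior mean ≈ 1.642, SD ≈ 0.639; a Normal approximation gives roughly [0.591, 2.693].
Exact: lower = 0.750; upper = 2.814.

[0.750, 2.814]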